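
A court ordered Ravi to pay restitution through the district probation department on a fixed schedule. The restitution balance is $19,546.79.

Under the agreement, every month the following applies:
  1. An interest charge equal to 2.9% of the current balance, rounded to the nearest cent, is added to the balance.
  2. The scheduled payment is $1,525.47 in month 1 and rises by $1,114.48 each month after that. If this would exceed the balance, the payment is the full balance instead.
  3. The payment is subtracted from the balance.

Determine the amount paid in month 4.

Month 1: opening $19,546.79; interest $566.86 → $20,113.65; payment $1,525.47; balance $18,588.18
Month 2: opening $18,588.18; interest $539.06 → $19,127.24; payment $2,639.95; balance $16,487.29
Month 3: opening $16,487.29; interest $478.13 → $16,965.42; payment $3,754.43; balance $13,210.99
Month 4: opening $13,210.99; interest $383.12 → $13,594.11; payment $4,868.91; balance $8,725.20

$4,868.91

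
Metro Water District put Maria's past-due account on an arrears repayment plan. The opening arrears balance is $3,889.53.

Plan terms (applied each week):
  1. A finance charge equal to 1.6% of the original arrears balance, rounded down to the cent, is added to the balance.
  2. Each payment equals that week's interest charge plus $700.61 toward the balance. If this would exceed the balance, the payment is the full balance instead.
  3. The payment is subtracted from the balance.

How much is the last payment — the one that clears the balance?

$448.71

# | Opening | Interest | Payment | End bal
1 | $3,889.53 | $62.23 | $762.84 | $3,188.92
2 | $3,188.92 | $62.23 | $762.84 | $2,488.31
3 | $2,488.31 | $62.23 | $762.84 | $1,787.70
4 | $1,787.70 | $62.23 | $762.84 | $1,087.09
5 | $1,087.09 | $62.23 | $762.84 | $386.48
6 | $386.48 | $62.23 | $448.71 | $0.00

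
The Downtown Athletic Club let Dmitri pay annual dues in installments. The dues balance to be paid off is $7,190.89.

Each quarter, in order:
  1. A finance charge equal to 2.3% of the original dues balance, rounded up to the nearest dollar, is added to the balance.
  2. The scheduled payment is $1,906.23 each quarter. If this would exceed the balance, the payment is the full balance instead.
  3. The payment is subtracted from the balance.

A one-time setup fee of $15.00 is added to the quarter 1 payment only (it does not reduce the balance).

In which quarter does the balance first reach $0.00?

Quarter 1: opening $7,190.89; interest $166.00 → $7,356.89; payment $1,906.23 (+ $15.00 fee); balance $5,450.66
Quarter 2: opening $5,450.66; interest $166.00 → $5,616.66; payment $1,906.23; balance $3,710.43
Quarter 3: opening $3,710.43; interest $166.00 → $3,876.43; payment $1,906.23; balance $1,970.20
Quarter 4: opening $1,970.20; interest $166.00 → $2,136.20; payment $1,906.23; balance $229.97
Quarter 5: opening $229.97; interest $166.00 → $395.97; payment $395.97; balance $0.00
Balance reaches $0.00 in quarter 5.

5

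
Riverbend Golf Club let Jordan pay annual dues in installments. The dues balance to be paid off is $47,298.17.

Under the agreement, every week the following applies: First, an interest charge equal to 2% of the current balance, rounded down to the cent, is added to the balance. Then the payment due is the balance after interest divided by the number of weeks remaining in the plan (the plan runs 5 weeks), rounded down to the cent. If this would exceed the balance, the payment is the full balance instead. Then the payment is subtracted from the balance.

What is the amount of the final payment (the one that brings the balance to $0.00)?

$10,444.19

Week 1: $47,298.17 +$945.96 interest = $48,244.13; pay $9,648.82 → $38,595.31
Week 2: $38,595.31 +$771.90 interest = $39,367.21; pay $9,841.80 → $29,525.41
Week 3: $29,525.41 +$590.50 interest = $30,115.91; pay $10,038.63 → $20,077.28
Week 4: $20,077.28 +$401.54 interest = $20,478.82; pay $10,239.41 → $10,239.41
Week 5: $10,239.41 +$204.78 interest = $10,444.19; pay $10,444.19 → $0.00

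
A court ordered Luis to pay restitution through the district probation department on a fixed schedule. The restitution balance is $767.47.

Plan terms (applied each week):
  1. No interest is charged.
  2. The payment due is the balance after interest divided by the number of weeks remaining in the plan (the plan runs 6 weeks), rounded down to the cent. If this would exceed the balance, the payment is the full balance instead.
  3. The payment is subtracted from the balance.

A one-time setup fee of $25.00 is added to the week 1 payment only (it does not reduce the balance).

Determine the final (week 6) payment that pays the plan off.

Week 1: opening $767.47; payment $127.91 (+ $25.00 fee); balance $639.56
Week 2: opening $639.56; payment $127.91; balance $511.65
Week 3: opening $511.65; payment $127.91; balance $383.74
Week 4: opening $383.74; payment $127.91; balance $255.83
Week 5: opening $255.83; payment $127.91; balance $127.92
Week 6: opening $127.92; payment $127.92; balance $0.00

$127.92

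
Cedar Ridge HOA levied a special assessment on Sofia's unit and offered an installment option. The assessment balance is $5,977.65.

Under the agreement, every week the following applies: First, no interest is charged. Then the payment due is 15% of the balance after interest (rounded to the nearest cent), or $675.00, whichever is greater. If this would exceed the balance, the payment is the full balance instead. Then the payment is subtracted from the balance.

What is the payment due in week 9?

$268.85

Week 1: opening $5,977.65; payment $896.65; balance $5,081.00
Week 2: opening $5,081.00; payment $762.15; balance $4,318.85
Week 3: opening $4,318.85; payment $675.00; balance $3,643.85
Week 4: opening $3,643.85; payment $675.00; balance $2,968.85
Week 5: opening $2,968.85; payment $675.00; balance $2,293.85
Week 6: opening $2,293.85; payment $675.00; balance $1,618.85
Week 7: opening $1,618.85; payment $675.00; balance $943.85
Week 8: opening $943.85; payment $675.00; balance $268.85
Week 9: opening $268.85; payment $268.85; balance $0.00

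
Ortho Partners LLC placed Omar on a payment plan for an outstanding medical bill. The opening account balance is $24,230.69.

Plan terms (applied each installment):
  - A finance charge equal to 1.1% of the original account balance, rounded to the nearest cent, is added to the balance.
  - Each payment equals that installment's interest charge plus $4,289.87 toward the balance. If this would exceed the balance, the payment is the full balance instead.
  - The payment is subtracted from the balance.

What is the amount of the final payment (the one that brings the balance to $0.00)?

$3,047.88

Installment 1: $24,230.69 +$266.54 interest = $24,497.23; pay $4,556.41 → $19,940.82
Installment 2: $19,940.82 +$266.54 interest = $20,207.36; pay $4,556.41 → $15,650.95
Installment 3: $15,650.95 +$266.54 interest = $15,917.49; pay $4,556.41 → $11,361.08
Installment 4: $11,361.08 +$266.54 interest = $11,627.62; pay $4,556.41 → $7,071.21
Installment 5: $7,071.21 +$266.54 interest = $7,337.75; pay $4,556.41 → $2,781.34
Installment 6: $2,781.34 +$266.54 interest = $3,047.88; pay $3,047.88 → $0.00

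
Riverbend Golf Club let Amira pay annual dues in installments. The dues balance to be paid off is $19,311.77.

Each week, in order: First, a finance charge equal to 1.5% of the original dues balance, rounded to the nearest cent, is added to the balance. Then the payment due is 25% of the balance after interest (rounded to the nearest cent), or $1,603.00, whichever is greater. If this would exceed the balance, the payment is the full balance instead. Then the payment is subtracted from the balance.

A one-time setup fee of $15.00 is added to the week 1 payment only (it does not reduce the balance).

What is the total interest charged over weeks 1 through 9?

# | Opening | Interest | Payment | Fee | End bal
1 | $19,311.77 | $289.68 | $4,900.36 | $15.00 | $14,701.09
2 | $14,701.09 | $289.68 | $3,747.69 | — | $11,243.08
3 | $11,243.08 | $289.68 | $2,883.19 | — | $8,649.57
4 | $8,649.57 | $289.68 | $2,234.81 | — | $6,704.44
5 | $6,704.44 | $289.68 | $1,748.53 | — | $5,245.59
6 | $5,245.59 | $289.68 | $1,603.00 | — | $3,932.27
7 | $3,932.27 | $289.68 | $1,603.00 | — | $2,618.95
8 | $2,618.95 | $289.68 | $1,603.00 | — | $1,305.63
9 | $1,305.63 | $289.68 | $1,595.31 | — | $0.00
Total interest: $289.68 + $289.68 + $289.68 + $289.68 + $289.68 + $289.68 + $289.68 + $289.68 + $289.68 = $2,607.12

$2,607.12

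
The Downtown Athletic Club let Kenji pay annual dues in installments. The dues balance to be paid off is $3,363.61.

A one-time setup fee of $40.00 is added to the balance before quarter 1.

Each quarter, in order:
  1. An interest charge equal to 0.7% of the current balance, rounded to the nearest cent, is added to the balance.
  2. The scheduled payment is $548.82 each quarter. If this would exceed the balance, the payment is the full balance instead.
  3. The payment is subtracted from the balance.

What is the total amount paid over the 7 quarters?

$3,492.31

# | Opening | Interest | Payment | End bal
1 | $3,403.61 | $23.83 | $548.82 | $2,878.62
2 | $2,878.62 | $20.15 | $548.82 | $2,349.95
3 | $2,349.95 | $16.45 | $548.82 | $1,817.58
4 | $1,817.58 | $12.72 | $548.82 | $1,281.48
5 | $1,281.48 | $8.97 | $548.82 | $741.63
6 | $741.63 | $5.19 | $548.82 | $198.00
7 | $198.00 | $1.39 | $199.39 | $0.00
Total paid: $3,492.31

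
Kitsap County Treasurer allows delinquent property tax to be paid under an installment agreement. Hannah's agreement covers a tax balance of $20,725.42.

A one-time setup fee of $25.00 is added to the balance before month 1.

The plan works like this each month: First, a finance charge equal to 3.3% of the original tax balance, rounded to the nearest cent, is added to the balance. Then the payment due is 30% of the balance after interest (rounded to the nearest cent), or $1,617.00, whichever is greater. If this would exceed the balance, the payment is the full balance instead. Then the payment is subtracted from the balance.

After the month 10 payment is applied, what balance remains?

$117.14

Month 1: $20,750.42 +$683.94 interest = $21,434.36; pay $6,430.31 → $15,004.05
Month 2: $15,004.05 +$683.94 interest = $15,687.99; pay $4,706.40 → $10,981.59
Month 3: $10,981.59 +$683.94 interest = $11,665.53; pay $3,499.66 → $8,165.87
Month 4: $8,165.87 +$683.94 interest = $8,849.81; pay $2,654.94 → $6,194.87
Month 5: $6,194.87 +$683.94 interest = $6,878.81; pay $2,063.64 → $4,815.17
Month 6: $4,815.17 +$683.94 interest = $5,499.11; pay $1,649.73 → $3,849.38
Month 7: $3,849.38 +$683.94 interest = $4,533.32; pay $1,617.00 → $2,916.32
Month 8: $2,916.32 +$683.94 interest = $3,600.26; pay $1,617.00 → $1,983.26
Month 9: $1,983.26 +$683.94 interest = $2,667.20; pay $1,617.00 → $1,050.20
Month 10: $1,050.20 +$683.94 interest = $1,734.14; pay $1,617.00 → $117.14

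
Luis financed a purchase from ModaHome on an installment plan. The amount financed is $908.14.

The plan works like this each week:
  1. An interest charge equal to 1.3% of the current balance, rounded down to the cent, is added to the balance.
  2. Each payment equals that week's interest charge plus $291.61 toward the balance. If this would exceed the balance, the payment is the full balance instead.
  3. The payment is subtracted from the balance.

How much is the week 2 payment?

$299.62

# | Opening | Interest | Payment | End bal
1 | $908.14 | $11.80 | $303.41 | $616.53
2 | $616.53 | $8.01 | $299.62 | $324.92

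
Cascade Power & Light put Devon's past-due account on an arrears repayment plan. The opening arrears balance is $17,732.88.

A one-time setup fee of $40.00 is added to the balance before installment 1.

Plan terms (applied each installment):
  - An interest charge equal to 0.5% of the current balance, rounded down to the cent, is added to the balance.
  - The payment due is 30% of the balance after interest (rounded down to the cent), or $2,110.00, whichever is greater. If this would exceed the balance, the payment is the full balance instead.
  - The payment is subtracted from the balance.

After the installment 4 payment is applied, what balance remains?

Installment 1: $17,772.88 +$88.86 interest = $17,861.74; pay $5,358.52 → $12,503.22
Installment 2: $12,503.22 +$62.51 interest = $12,565.73; pay $3,769.71 → $8,796.02
Installment 3: $8,796.02 +$43.98 interest = $8,840.00; pay $2,652.00 → $6,188.00
Installment 4: $6,188.00 +$30.94 interest = $6,218.94; pay $2,110.00 → $4,108.94

$4,108.94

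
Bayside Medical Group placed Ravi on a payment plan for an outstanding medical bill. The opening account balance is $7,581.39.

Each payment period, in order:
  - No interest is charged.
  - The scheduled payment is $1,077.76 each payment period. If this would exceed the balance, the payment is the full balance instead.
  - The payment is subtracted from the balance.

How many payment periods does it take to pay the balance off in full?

Payment period 1: opening $7,581.39; payment $1,077.76; balance $6,503.63
Payment period 2: opening $6,503.63; payment $1,077.76; balance $5,425.87
Payment period 3: opening $5,425.87; payment $1,077.76; balance $4,348.11
Payment period 4: opening $4,348.11; payment $1,077.76; balance $3,270.35
Payment period 5: opening $3,270.35; payment $1,077.76; balance $2,192.59
Payment period 6: opening $2,192.59; payment $1,077.76; balance $1,114.83
Payment period 7: opening $1,114.83; payment $1,077.76; balance $37.07
Payment period 8: opening $37.07; payment $37.07; balance $0.00
Balance reaches $0.00 in payment period 8.

8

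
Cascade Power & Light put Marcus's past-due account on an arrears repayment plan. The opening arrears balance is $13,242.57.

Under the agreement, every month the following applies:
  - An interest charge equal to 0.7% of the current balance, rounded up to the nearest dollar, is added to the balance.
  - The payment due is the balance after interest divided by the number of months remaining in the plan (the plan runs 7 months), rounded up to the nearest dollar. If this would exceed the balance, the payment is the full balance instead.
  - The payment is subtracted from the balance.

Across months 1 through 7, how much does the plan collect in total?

Month 1: $13,242.57 +$93.00 interest = $13,335.57; pay $1,906.00 → $11,429.57
Month 2: $11,429.57 +$81.00 interest = $11,510.57; pay $1,919.00 → $9,591.57
Month 3: $9,591.57 +$68.00 interest = $9,659.57; pay $1,932.00 → $7,727.57
Month 4: $7,727.57 +$55.00 interest = $7,782.57; pay $1,946.00 → $5,836.57
Month 5: $5,836.57 +$41.00 interest = $5,877.57; pay $1,960.00 → $3,917.57
Month 6: $3,917.57 +$28.00 interest = $3,945.57; pay $1,973.00 → $1,972.57
Month 7: $1,972.57 +$14.00 interest = $1,986.57; pay $1,986.57 → $0.00
Total paid: $13,622.57

$13,622.57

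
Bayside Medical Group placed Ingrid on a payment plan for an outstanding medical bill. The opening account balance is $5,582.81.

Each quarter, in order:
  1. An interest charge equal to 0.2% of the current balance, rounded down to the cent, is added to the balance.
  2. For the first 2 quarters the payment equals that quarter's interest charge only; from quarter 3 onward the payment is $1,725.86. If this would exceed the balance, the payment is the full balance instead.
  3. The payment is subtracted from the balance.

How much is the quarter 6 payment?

Quarter 1: opening $5,582.81; interest $11.16 → $5,593.97; payment $11.16; balance $5,582.81
Quarter 2: opening $5,582.81; interest $11.16 → $5,593.97; payment $11.16; balance $5,582.81
Quarter 3: opening $5,582.81; interest $11.16 → $5,593.97; payment $1,725.86; balance $3,868.11
Quarter 4: opening $3,868.11; interest $7.73 → $3,875.84; payment $1,725.86; balance $2,149.98
Quarter 5: opening $2,149.98; interest $4.29 → $2,154.27; payment $1,725.86; balance $428.41
Quarter 6: opening $428.41; interest $0.85 → $429.26; payment $429.26; balance $0.00

$429.26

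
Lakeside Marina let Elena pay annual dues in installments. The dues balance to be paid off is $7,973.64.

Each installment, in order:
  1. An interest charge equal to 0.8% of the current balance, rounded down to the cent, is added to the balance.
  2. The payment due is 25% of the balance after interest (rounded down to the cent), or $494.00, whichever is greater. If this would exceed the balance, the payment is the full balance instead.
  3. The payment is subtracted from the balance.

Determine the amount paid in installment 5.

# | Opening | Interest | Payment | End bal
1 | $7,973.64 | $63.78 | $2,009.35 | $6,028.07
2 | $6,028.07 | $48.22 | $1,519.07 | $4,557.22
3 | $4,557.22 | $36.45 | $1,148.41 | $3,445.26
4 | $3,445.26 | $27.56 | $868.20 | $2,604.62
5 | $2,604.62 | $20.83 | $656.36 | $1,969.09

$656.36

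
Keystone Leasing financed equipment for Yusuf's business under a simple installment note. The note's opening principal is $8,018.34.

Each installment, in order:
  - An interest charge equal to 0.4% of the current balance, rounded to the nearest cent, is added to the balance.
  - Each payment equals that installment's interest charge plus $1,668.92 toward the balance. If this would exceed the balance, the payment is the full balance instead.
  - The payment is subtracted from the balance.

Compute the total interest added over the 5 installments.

Installment 1: opening $8,018.34; interest $32.07 → $8,050.41; payment $1,700.99; balance $6,349.42
Installment 2: opening $6,349.42; interest $25.40 → $6,374.82; payment $1,694.32; balance $4,680.50
Installment 3: opening $4,680.50; interest $18.72 → $4,699.22; payment $1,687.64; balance $3,011.58
Installment 4: opening $3,011.58; interest $12.05 → $3,023.63; payment $1,680.97; balance $1,342.66
Installment 5: opening $1,342.66; interest $5.37 → $1,348.03; payment $1,348.03; balance $0.00
Total interest: $32.07 + $25.40 + $18.72 + $12.05 + $5.37 = $93.61

$93.61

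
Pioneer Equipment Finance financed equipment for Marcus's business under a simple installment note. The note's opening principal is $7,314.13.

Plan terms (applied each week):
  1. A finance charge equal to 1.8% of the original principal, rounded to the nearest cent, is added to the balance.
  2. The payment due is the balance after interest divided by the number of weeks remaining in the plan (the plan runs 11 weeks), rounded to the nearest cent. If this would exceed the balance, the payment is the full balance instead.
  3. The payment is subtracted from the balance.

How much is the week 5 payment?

Week 1: opening $7,314.13; interest $131.65 → $7,445.78; payment $676.89; balance $6,768.89
Week 2: opening $6,768.89; interest $131.65 → $6,900.54; payment $690.05; balance $6,210.49
Week 3: opening $6,210.49; interest $131.65 → $6,342.14; payment $704.68; balance $5,637.46
Week 4: opening $5,637.46; interest $131.65 → $5,769.11; payment $721.14; balance $5,047.97
Week 5: opening $5,047.97; interest $131.65 → $5,179.62; payment $739.95; balance $4,439.67

$739.95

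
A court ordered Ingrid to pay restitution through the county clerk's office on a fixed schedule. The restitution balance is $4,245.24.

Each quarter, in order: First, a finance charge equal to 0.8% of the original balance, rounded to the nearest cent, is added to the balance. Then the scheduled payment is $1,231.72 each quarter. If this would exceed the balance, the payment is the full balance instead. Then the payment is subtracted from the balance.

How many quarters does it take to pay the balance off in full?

4

Quarter 1: $4,245.24 +$33.96 interest = $4,279.20; pay $1,231.72 → $3,047.48
Quarter 2: $3,047.48 +$33.96 interest = $3,081.44; pay $1,231.72 → $1,849.72
Quarter 3: $1,849.72 +$33.96 interest = $1,883.68; pay $1,231.72 → $651.96
Quarter 4: $651.96 +$33.96 interest = $685.92; pay $685.92 → $0.00
Balance reaches $0.00 in quarter 4.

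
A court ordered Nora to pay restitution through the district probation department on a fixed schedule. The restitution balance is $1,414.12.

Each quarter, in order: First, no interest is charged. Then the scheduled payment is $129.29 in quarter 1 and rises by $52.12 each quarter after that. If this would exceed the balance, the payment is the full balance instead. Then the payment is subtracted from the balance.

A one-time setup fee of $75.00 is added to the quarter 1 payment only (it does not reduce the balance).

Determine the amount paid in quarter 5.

Quarter 1: $1,414.12 − $129.29 (+ $75.00 fee) → $1,284.83
Quarter 2: $1,284.83 − $181.41 → $1,103.42
Quarter 3: $1,103.42 − $233.53 → $869.89
Quarter 4: $869.89 − $285.65 → $584.24
Quarter 5: $584.24 − $337.77 → $246.47

$337.77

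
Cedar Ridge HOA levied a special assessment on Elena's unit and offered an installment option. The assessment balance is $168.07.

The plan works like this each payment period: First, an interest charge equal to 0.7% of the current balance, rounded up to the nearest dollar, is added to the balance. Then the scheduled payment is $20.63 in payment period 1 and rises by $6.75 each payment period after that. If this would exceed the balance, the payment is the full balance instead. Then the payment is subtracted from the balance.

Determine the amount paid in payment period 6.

$5.42

Payment period 1: $168.07 +$2.00 interest = $170.07; pay $20.63 → $149.44
Payment period 2: $149.44 +$2.00 interest = $151.44; pay $27.38 → $124.06
Payment period 3: $124.06 +$1.00 interest = $125.06; pay $34.13 → $90.93
Payment period 4: $90.93 +$1.00 interest = $91.93; pay $40.88 → $51.05
Payment period 5: $51.05 +$1.00 interest = $52.05; pay $47.63 → $4.42
Payment period 6: $4.42 +$1.00 interest = $5.42; pay $5.42 → $0.00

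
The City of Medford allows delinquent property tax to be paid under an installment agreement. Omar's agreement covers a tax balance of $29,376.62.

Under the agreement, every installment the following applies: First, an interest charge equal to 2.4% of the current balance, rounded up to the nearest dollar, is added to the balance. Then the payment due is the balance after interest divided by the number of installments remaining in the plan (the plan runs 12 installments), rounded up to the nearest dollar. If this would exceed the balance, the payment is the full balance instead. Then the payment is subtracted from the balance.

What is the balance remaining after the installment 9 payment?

$9,091.62

Installment 1: opening $29,376.62; interest $706.00 → $30,082.62; payment $2,507.00; balance $27,575.62
Installment 2: opening $27,575.62; interest $662.00 → $28,237.62; payment $2,568.00; balance $25,669.62
Installment 3: opening $25,669.62; interest $617.00 → $26,286.62; payment $2,629.00; balance $23,657.62
Installment 4: opening $23,657.62; interest $568.00 → $24,225.62; payment $2,692.00; balance $21,533.62
Installment 5: opening $21,533.62; interest $517.00 → $22,050.62; payment $2,757.00; balance $19,293.62
Installment 6: opening $19,293.62; interest $464.00 → $19,757.62; payment $2,823.00; balance $16,934.62
Installment 7: opening $16,934.62; interest $407.00 → $17,341.62; payment $2,891.00; balance $14,450.62
Installment 8: opening $14,450.62; interest $347.00 → $14,797.62; payment $2,960.00; balance $11,837.62
Installment 9: opening $11,837.62; interest $285.00 → $12,122.62; payment $3,031.00; balance $9,091.62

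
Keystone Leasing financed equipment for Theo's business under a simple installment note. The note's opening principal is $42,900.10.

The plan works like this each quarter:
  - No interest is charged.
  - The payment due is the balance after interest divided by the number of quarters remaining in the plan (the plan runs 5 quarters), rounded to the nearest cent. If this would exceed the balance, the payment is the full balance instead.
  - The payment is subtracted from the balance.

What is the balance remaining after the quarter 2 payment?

$25,740.06

Quarter 1: $42,900.10 − $8,580.02 → $34,320.08
Quarter 2: $34,320.08 − $8,580.02 → $25,740.06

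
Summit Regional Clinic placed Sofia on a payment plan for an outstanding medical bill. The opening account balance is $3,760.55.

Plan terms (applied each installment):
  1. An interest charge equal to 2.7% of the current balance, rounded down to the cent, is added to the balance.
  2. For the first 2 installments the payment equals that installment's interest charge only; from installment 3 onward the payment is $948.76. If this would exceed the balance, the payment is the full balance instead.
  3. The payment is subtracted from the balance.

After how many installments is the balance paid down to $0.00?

Installment 1: opening $3,760.55; interest $101.53 → $3,862.08; payment $101.53; balance $3,760.55
Installment 2: opening $3,760.55; interest $101.53 → $3,862.08; payment $101.53; balance $3,760.55
Installment 3: opening $3,760.55; interest $101.53 → $3,862.08; payment $948.76; balance $2,913.32
Installment 4: opening $2,913.32; interest $78.65 → $2,991.97; payment $948.76; balance $2,043.21
Installment 5: opening $2,043.21; interest $55.16 → $2,098.37; payment $948.76; balance $1,149.61
Installment 6: opening $1,149.61; interest $31.03 → $1,180.64; payment $948.76; balance $231.88
Installment 7: opening $231.88; interest $6.26 → $238.14; payment $238.14; balance $0.00
Balance reaches $0.00 in installment 7.

7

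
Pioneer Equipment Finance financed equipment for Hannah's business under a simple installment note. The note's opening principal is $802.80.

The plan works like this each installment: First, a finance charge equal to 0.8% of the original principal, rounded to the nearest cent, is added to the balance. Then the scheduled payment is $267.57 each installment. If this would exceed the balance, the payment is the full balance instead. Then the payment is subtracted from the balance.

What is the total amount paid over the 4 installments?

Installment 1: $802.80 +$6.42 interest = $809.22; pay $267.57 → $541.65
Installment 2: $541.65 +$6.42 interest = $548.07; pay $267.57 → $280.50
Installment 3: $280.50 +$6.42 interest = $286.92; pay $267.57 → $19.35
Installment 4: $19.35 +$6.42 interest = $25.77; pay $25.77 → $0.00
Total paid: $828.48

$828.48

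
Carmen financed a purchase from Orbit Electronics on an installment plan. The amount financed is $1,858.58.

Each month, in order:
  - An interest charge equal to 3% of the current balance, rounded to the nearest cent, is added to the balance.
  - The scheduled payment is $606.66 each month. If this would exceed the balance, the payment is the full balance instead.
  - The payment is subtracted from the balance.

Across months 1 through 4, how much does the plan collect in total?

Month 1: opening $1,858.58; interest $55.76 → $1,914.34; payment $606.66; balance $1,307.68
Month 2: opening $1,307.68; interest $39.23 → $1,346.91; payment $606.66; balance $740.25
Month 3: opening $740.25; interest $22.21 → $762.46; payment $606.66; balance $155.80
Month 4: opening $155.80; interest $4.67 → $160.47; payment $160.47; balance $0.00
Total paid: $1,980.45

$1,980.45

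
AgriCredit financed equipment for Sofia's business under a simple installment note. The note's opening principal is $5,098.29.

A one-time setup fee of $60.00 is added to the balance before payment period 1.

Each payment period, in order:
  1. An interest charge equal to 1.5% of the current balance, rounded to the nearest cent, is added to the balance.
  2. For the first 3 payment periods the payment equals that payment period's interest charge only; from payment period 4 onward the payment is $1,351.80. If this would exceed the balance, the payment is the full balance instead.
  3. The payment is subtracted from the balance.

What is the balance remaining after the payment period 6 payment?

$1,277.37

# | Opening | Interest | Payment | End bal
1 | $5,158.29 | $77.37 | $77.37 | $5,158.29
2 | $5,158.29 | $77.37 | $77.37 | $5,158.29
3 | $5,158.29 | $77.37 | $77.37 | $5,158.29
4 | $5,158.29 | $77.37 | $1,351.80 | $3,883.86
5 | $3,883.86 | $58.26 | $1,351.80 | $2,590.32
6 | $2,590.32 | $38.85 | $1,351.80 | $1,277.37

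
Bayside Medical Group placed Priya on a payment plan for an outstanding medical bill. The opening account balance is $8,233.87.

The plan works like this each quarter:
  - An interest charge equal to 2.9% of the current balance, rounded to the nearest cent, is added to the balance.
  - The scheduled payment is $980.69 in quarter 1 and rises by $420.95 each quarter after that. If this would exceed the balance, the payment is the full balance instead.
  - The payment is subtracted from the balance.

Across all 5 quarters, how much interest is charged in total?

$848.57

Quarter 1: $8,233.87 +$238.78 interest = $8,472.65; pay $980.69 → $7,491.96
Quarter 2: $7,491.96 +$217.27 interest = $7,709.23; pay $1,401.64 → $6,307.59
Quarter 3: $6,307.59 +$182.92 interest = $6,490.51; pay $1,822.59 → $4,667.92
Quarter 4: $4,667.92 +$135.37 interest = $4,803.29; pay $2,243.54 → $2,559.75
Quarter 5: $2,559.75 +$74.23 interest = $2,633.98; pay $2,633.98 → $0.00
Total interest: $238.78 + $217.27 + $182.92 + $135.37 + $74.23 = $848.57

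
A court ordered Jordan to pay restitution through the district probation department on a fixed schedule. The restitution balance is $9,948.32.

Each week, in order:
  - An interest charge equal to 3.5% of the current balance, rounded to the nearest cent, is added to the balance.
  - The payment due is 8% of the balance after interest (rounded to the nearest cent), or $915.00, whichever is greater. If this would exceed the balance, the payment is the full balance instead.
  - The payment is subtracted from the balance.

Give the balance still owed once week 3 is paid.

$8,187.68

Week 1: opening $9,948.32; interest $348.19 → $10,296.51; payment $915.00; balance $9,381.51
Week 2: opening $9,381.51; interest $328.35 → $9,709.86; payment $915.00; balance $8,794.86
Week 3: opening $8,794.86; interest $307.82 → $9,102.68; payment $915.00; balance $8,187.68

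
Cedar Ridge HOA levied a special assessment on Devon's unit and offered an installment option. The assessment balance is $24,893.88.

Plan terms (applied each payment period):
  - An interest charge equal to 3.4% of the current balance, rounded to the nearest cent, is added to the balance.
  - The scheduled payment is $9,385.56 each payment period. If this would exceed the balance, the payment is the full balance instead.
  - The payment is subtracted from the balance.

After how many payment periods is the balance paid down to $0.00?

# | Opening | Interest | Payment | End bal
1 | $24,893.88 | $846.39 | $9,385.56 | $16,354.71
2 | $16,354.71 | $556.06 | $9,385.56 | $7,525.21
3 | $7,525.21 | $255.86 | $7,781.07 | $0.00
Balance reaches $0.00 in payment period 3.

3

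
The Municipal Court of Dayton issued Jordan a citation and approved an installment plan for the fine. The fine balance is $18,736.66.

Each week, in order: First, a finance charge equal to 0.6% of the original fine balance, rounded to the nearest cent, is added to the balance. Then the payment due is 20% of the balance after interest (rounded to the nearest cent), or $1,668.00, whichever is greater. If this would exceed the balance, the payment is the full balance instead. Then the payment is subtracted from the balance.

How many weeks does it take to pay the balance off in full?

Week 1: opening $18,736.66; interest $112.42 → $18,849.08; payment $3,769.82; balance $15,079.26
Week 2: opening $15,079.26; interest $112.42 → $15,191.68; payment $3,038.34; balance $12,153.34
Week 3: opening $12,153.34; interest $112.42 → $12,265.76; payment $2,453.15; balance $9,812.61
Week 4: opening $9,812.61; interest $112.42 → $9,925.03; payment $1,985.01; balance $7,940.02
Week 5: opening $7,940.02; interest $112.42 → $8,052.44; payment $1,668.00; balance $6,384.44
Week 6: opening $6,384.44; interest $112.42 → $6,496.86; payment $1,668.00; balance $4,828.86
Week 7: opening $4,828.86; interest $112.42 → $4,941.28; payment $1,668.00; balance $3,273.28
Week 8: opening $3,273.28; interest $112.42 → $3,385.70; payment $1,668.00; balance $1,717.70
Week 9: opening $1,717.70; interest $112.42 → $1,830.12; payment $1,668.00; balance $162.12
Week 10: opening $162.12; interest $112.42 → $274.54; payment $274.54; balance $0.00
Balance reaches $0.00 in week 10.

10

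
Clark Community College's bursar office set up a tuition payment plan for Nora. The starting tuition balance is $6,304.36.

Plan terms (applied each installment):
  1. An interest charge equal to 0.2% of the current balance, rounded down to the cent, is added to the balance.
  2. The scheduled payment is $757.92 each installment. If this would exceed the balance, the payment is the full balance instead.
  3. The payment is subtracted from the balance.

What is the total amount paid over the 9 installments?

$6,363.87

Installment 1: $6,304.36 +$12.60 interest = $6,316.96; pay $757.92 → $5,559.04
Installment 2: $5,559.04 +$11.11 interest = $5,570.15; pay $757.92 → $4,812.23
Installment 3: $4,812.23 +$9.62 interest = $4,821.85; pay $757.92 → $4,063.93
Installment 4: $4,063.93 +$8.12 interest = $4,072.05; pay $757.92 → $3,314.13
Installment 5: $3,314.13 +$6.62 interest = $3,320.75; pay $757.92 → $2,562.83
Installment 6: $2,562.83 +$5.12 interest = $2,567.95; pay $757.92 → $1,810.03
Installment 7: $1,810.03 +$3.62 interest = $1,813.65; pay $757.92 → $1,055.73
Installment 8: $1,055.73 +$2.11 interest = $1,057.84; pay $757.92 → $299.92
Installment 9: $299.92 +$0.59 interest = $300.51; pay $300.51 → $0.00
Total paid: $6,363.87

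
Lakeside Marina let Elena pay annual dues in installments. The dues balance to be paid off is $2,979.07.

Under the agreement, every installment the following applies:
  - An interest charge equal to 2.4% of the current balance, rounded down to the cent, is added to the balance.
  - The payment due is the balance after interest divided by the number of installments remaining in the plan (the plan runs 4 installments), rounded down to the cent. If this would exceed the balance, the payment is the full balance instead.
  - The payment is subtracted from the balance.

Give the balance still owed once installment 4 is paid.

Installment 1: $2,979.07 +$71.49 interest = $3,050.56; pay $762.64 → $2,287.92
Installment 2: $2,287.92 +$54.91 interest = $2,342.83; pay $780.94 → $1,561.89
Installment 3: $1,561.89 +$37.48 interest = $1,599.37; pay $799.68 → $799.69
Installment 4: $799.69 +$19.19 interest = $818.88; pay $818.88 → $0.00

$0.00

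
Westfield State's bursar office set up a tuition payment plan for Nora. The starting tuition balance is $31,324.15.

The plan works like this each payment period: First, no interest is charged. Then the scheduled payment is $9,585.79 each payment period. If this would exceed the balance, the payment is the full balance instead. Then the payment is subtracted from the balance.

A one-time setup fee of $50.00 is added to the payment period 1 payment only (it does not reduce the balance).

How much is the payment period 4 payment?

$2,566.78

Payment period 1: opening $31,324.15; payment $9,585.79 (+ $50.00 fee); balance $21,738.36
Payment period 2: opening $21,738.36; payment $9,585.79; balance $12,152.57
Payment period 3: opening $12,152.57; payment $9,585.79; balance $2,566.78
Payment period 4: opening $2,566.78; payment $2,566.78; balance $0.00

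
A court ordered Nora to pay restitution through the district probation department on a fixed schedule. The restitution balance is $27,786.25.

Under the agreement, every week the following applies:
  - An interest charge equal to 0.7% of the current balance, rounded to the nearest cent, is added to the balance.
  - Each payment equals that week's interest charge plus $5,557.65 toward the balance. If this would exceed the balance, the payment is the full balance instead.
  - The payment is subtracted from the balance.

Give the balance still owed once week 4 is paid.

Week 1: $27,786.25 +$194.50 interest = $27,980.75; pay $5,752.15 → $22,228.60
Week 2: $22,228.60 +$155.60 interest = $22,384.20; pay $5,713.25 → $16,670.95
Week 3: $16,670.95 +$116.70 interest = $16,787.65; pay $5,674.35 → $11,113.30
Week 4: $11,113.30 +$77.79 interest = $11,191.09; pay $5,635.44 → $5,555.65

$5,555.65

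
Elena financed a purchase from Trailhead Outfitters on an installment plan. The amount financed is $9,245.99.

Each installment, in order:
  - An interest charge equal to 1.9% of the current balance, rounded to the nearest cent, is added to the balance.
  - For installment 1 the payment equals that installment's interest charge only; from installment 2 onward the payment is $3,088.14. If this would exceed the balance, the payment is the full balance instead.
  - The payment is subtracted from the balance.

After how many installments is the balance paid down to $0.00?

Installment 1: opening $9,245.99; interest $175.67 → $9,421.66; payment $175.67; balance $9,245.99
Installment 2: opening $9,245.99; interest $175.67 → $9,421.66; payment $3,088.14; balance $6,333.52
Installment 3: opening $6,333.52; interest $120.34 → $6,453.86; payment $3,088.14; balance $3,365.72
Installment 4: opening $3,365.72; interest $63.95 → $3,429.67; payment $3,088.14; balance $341.53
Installment 5: opening $341.53; interest $6.49 → $348.02; payment $348.02; balance $0.00
Balance reaches $0.00 in installment 5.

5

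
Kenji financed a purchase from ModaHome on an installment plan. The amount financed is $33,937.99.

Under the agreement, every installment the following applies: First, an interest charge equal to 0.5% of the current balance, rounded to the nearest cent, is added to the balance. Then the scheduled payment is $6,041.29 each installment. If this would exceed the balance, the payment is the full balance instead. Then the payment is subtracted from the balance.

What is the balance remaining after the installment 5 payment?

$4,284.93

Installment 1: opening $33,937.99; interest $169.69 → $34,107.68; payment $6,041.29; balance $28,066.39
Installment 2: opening $28,066.39; interest $140.33 → $28,206.72; payment $6,041.29; balance $22,165.43
Installment 3: opening $22,165.43; interest $110.83 → $22,276.26; payment $6,041.29; balance $16,234.97
Installment 4: opening $16,234.97; interest $81.17 → $16,316.14; payment $6,041.29; balance $10,274.85
Installment 5: opening $10,274.85; interest $51.37 → $10,326.22; payment $6,041.29; balance $4,284.93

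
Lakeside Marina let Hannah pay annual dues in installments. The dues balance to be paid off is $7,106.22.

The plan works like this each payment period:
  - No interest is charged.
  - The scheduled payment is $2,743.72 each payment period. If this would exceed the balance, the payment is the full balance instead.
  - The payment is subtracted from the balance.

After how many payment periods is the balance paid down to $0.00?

3

Payment period 1: $7,106.22 − $2,743.72 → $4,362.50
Payment period 2: $4,362.50 − $2,743.72 → $1,618.78
Payment period 3: $1,618.78 − $1,618.78 → $0.00
Balance reaches $0.00 in payment period 3.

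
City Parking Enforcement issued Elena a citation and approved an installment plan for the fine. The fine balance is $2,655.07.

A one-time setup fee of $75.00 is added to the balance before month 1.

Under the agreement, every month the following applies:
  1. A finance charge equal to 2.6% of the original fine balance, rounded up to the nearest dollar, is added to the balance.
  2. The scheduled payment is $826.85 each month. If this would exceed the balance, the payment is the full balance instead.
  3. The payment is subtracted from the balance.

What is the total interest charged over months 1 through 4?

$280.00

Month 1: opening $2,730.07; interest $70.00 → $2,800.07; payment $826.85; balance $1,973.22
Month 2: opening $1,973.22; interest $70.00 → $2,043.22; payment $826.85; balance $1,216.37
Month 3: opening $1,216.37; interest $70.00 → $1,286.37; payment $826.85; balance $459.52
Month 4: opening $459.52; interest $70.00 → $529.52; payment $529.52; balance $0.00
Total interest: $70.00 + $70.00 + $70.00 + $70.00 = $280.00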